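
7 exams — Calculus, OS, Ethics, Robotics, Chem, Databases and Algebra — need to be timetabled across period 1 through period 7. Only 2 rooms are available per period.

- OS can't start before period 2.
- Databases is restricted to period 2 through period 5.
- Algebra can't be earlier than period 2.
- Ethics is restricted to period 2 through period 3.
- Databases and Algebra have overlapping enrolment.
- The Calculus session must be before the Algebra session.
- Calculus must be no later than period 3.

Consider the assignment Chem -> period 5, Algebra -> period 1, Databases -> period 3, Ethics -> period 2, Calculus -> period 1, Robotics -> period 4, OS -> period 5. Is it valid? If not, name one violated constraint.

No — it violates: Algebra can't be earlier than period 2

Calculus must be no later than period 3 — holds.
Only 2 rooms are available per period — holds.
Databases and Algebra have overlapping enrolment — holds.
Databases is restricted to period 2 through period 5 — holds.
Ethics is restricted to period 2 through period 3 — holds.
OS can't start before period 2 — holds.
The Calculus session must be before the Algebra session — violated.
Algebra can't be earlier than period 2 — violated.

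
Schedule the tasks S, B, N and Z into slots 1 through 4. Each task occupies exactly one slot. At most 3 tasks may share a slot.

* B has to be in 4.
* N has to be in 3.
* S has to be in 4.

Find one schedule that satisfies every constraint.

Z in 1; S in 4; B in 4; N in 3

Checking: S=4 in [4,4]; N=3 in [3,3]; B=4 in [4,4]; max 2 per slot (cap 3).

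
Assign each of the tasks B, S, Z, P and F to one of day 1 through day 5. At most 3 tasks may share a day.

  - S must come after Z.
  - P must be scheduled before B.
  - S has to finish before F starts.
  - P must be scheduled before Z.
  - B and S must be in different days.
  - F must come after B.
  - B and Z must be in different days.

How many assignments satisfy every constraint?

Enumerating: B in day 2, P in day 1, S in day 4, F in day 5, Z in day 3 | F=day 5; B=day 3; S=day 4; Z=day 2; P=day 1 | P in day 1; Z in day 2; S in day 3; B in day 4; F in day 5.

3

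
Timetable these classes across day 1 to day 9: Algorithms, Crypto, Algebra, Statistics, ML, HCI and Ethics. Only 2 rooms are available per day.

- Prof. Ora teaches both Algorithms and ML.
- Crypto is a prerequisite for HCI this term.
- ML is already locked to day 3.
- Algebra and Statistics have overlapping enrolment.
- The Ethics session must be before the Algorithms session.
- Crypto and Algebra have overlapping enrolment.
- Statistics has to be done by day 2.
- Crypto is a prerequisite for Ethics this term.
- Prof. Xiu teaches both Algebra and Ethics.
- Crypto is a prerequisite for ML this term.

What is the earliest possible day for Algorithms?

day 4

Precedence pushes Algorithms to at least day 3.
Algorithms at day 4 is achievable: Statistics=day 1; Crypto=day 1; HCI=day 2; Algorithms=day 4; ML=day 3; Ethics=day 2; Algebra=day 3.
Nothing earlier works — the conflict and capacity constraints rule out every day before day 4.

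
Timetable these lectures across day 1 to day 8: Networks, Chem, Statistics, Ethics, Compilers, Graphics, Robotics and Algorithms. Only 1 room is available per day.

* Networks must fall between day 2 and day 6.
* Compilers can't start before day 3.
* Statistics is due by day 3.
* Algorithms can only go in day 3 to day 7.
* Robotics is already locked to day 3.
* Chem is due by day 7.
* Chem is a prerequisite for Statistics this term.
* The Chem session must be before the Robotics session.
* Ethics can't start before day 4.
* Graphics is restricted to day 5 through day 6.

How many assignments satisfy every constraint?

Splitting on Networks: it can be day 4 (8), day 5 (4), day 6 (4). Listing each branch's schedules as (Chem, Statistics, Ethics, Compilers, Graphics, Robotics, Algorithms) by day number:
Networks=day 4: (1,2,5,8,6,3,7) (1,2,6,8,5,3,7) (1,2,7,8,5,3,6) (1,2,7,8,6,3,5) (1,2,8,5,6,3,7) (1,2,8,6,5,3,7) (1,2,8,7,5,3,6) (1,2,8,7,6,3,5) — 8.
Networks=day 5: (1,2,4,8,6,3,7) (1,2,7,8,6,3,4) (1,2,8,4,6,3,7) (1,2,8,7,6,3,4) — 4.
Networks=day 6: (1,2,4,8,5,3,7) (1,2,7,8,5,3,4) (1,2,8,4,5,3,7) (1,2,8,7,5,3,4) — 4.
Summing: 8 + 4 + 4 = 16.

16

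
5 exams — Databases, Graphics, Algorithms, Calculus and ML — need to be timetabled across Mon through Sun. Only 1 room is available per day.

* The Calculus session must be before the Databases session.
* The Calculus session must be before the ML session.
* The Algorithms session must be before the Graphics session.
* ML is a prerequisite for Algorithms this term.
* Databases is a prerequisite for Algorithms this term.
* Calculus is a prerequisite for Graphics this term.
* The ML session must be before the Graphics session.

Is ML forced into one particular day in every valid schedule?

ML can be Tue (e.g. Calculus=Mon; Databases=Wed; Algorithms=Thu; Graphics=Fri; ML=Tue) or Wed (e.g. Graphics -> Fri, Algorithms -> Thu, Calculus -> Mon, Databases -> Tue, ML -> Wed).

No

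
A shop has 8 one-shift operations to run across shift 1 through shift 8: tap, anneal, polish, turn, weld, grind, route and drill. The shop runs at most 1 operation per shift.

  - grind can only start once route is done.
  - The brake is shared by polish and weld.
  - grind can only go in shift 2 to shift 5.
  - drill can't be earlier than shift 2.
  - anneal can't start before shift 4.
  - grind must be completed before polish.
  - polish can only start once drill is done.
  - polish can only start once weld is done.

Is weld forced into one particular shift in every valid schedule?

No

weld can be shift 1 (e.g. grind=shift 3; weld=shift 1; tap=shift 7; turn=shift 8; drill=shift 5; polish=shift 6; anneal=shift 4; route=shift 2) or shift 2 (e.g. grind=shift 3; weld=shift 2; anneal=shift 4; turn=shift 8; drill=shift 5; tap=shift 7; polish=shift 6; route=shift 1).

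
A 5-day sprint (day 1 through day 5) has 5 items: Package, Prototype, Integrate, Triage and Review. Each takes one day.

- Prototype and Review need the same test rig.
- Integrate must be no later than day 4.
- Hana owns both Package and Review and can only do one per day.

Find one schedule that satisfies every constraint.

Prototype in day 1, Package in day 1, Triage in day 1, Review in day 2, Integrate in day 1

Checking: Prototype(day 1) != Review(day 2); Package(day 1) != Review(day 2); Integrate=day 1 in [day 1,day 4].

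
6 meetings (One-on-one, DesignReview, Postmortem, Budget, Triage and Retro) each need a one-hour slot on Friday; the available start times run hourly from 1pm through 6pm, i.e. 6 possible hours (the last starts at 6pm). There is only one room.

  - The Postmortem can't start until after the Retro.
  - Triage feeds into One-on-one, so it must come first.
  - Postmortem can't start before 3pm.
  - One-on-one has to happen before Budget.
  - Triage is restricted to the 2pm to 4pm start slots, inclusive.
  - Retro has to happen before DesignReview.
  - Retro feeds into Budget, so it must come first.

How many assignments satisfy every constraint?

Splitting on One-on-one: it can be 3pm (6), 4pm (6), 5pm (4). Listing each branch's schedules as (DesignReview, Postmortem, Budget, Triage, Retro):
One-on-one=3pm: (4pm,5pm,6pm,2pm,1pm) (4pm,6pm,5pm,2pm,1pm) (5pm,4pm,6pm,2pm,1pm) (5pm,6pm,4pm,2pm,1pm) (6pm,4pm,5pm,2pm,1pm) (6pm,5pm,4pm,2pm,1pm) — 6.
One-on-one=4pm: (2pm,5pm,6pm,3pm,1pm) (2pm,6pm,5pm,3pm,1pm) (3pm,5pm,6pm,2pm,1pm) (3pm,6pm,5pm,2pm,1pm) (5pm,3pm,6pm,2pm,1pm) (6pm,3pm,5pm,2pm,1pm) — 6.
One-on-one=5pm: (2pm,3pm,6pm,4pm,1pm) (2pm,4pm,6pm,3pm,1pm) (3pm,4pm,6pm,2pm,1pm) (4pm,3pm,6pm,2pm,1pm) — 4.
Summing: 6 + 6 + 4 = 16.

16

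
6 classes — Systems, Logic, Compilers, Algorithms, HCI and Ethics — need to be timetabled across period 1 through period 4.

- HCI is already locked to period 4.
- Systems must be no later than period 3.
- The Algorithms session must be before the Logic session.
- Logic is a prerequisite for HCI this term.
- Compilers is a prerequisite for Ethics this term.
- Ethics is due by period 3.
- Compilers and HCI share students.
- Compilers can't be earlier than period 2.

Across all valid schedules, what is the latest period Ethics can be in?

Precedence pushes Ethics to at least period 3; Ethics's own window allows nothing later than period 3.
Ethics at period 3 is achievable: Compilers -> period 2, HCI -> period 4, Ethics -> period 3, Logic -> period 2, Systems -> period 1, Algorithms -> period 1.

period 3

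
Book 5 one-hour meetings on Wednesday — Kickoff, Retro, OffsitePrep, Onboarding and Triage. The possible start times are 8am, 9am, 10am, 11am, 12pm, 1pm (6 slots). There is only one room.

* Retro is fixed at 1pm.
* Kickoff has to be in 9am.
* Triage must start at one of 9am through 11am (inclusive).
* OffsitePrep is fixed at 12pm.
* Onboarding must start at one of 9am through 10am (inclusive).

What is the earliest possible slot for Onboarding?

10am

Onboarding is available from 9am; Onboarding's own window allows nothing later than 10am.
Onboarding at 10am is achievable: Kickoff=9am; Triage=11am; Retro=1pm; OffsitePrep=12pm; Onboarding=10am.
Nothing earlier works — the capacity limit rule out every slot before 10am.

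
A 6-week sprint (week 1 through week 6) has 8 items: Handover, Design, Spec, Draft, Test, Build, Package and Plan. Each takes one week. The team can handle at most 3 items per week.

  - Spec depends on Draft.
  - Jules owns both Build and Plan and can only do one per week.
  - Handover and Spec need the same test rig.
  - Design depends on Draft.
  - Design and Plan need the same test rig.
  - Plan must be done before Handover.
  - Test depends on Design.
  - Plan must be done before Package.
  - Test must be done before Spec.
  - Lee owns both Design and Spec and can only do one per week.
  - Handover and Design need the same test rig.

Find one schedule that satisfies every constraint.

Handover=week 3; Spec=week 4; Test=week 3; Plan=week 1; Package=week 2; Draft=week 1; Build=week 2; Design=week 2

Checking: Test(week 3) before Spec(week 4); Draft(week 1) before Spec(week 4); Plan(week 1) before Package(week 2); Draft(week 1) before Design(week 2); Design(week 2) before Test(week 3); Plan(week 1) before Handover(week 3); Design(week 2) != Plan(week 1); Design(week 2) != Spec(week 4); Handover(week 3) != Spec(week 4); Handover(week 3) != Design(week 2); Build(week 2) != Plan(week 1); max 3 per week (cap 3).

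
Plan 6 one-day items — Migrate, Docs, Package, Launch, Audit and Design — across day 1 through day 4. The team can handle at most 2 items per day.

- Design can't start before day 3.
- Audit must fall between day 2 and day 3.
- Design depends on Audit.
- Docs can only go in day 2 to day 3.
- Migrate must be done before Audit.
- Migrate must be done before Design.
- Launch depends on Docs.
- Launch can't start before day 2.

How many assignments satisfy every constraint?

Splitting on Migrate: it can be day 1 (24), day 2 (6). Listing each branch's schedules as (Docs, Package, Launch, Audit, Design) by day number:
Migrate=day 1: (2,1,3,2,3) (2,1,3,2,4) (2,1,3,3,4) (2,1,4,2,3) (2,1,4,2,4) (2,1,4,3,4) (2,2,3,3,4) (2,2,4,3,4) (2,3,3,2,4) (2,3,4,2,3) (2,3,4,2,4) (2,3,4,3,4) (2,4,3,2,3) (2,4,3,2,4) (2,4,3,3,4) (2,4,4,2,3) (3,1,4,2,3) (3,1,4,2,4) (3,1,4,3,4) (3,2,4,2,3) (3,2,4,2,4) (3,2,4,3,4) (3,3,4,2,4) (3,4,4,2,3) — 24.
Migrate=day 2: (2,1,3,3,4) (2,1,4,3,4) (2,3,4,3,4) (2,4,3,3,4) (3,1,4,3,4) (3,2,4,3,4) — 6.
Summing: 24 + 6 = 30.

30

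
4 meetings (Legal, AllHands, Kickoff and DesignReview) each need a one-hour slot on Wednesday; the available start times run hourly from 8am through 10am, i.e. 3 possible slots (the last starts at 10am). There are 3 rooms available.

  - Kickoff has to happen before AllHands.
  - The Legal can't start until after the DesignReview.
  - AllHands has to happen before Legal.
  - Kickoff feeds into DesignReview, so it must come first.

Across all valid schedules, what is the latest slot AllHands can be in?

9am

Precedence pushes AllHands to at least 9am; downstream work caps AllHands at 9am.
AllHands at 9am is achievable: DesignReview in 9am; Kickoff in 8am; AllHands in 9am; Legal in 10am.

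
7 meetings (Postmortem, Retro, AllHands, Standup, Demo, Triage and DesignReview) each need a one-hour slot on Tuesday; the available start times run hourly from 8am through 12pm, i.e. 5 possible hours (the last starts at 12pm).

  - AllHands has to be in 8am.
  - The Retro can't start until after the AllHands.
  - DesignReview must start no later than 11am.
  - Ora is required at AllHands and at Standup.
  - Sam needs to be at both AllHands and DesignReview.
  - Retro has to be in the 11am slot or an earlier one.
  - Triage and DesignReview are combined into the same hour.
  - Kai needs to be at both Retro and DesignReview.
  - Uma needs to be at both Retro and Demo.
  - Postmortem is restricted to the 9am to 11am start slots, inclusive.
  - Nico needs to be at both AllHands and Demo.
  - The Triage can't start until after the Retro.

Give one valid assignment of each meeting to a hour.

Standup -> 9am, Triage -> 10am, Demo -> 10am, Retro -> 9am, AllHands -> 8am, Postmortem -> 9am, DesignReview -> 10am

Checking: Retro(9am) before Triage(10am); AllHands(8am) before Retro(9am); AllHands(8am) != Demo(10am); Retro(9am) != DesignReview(10am); Retro(9am) != Demo(10am); AllHands(8am) != Standup(9am); AllHands(8am) != DesignReview(10am); Triage = DesignReview = 10am; DesignReview=10am in [8am,11am]; Retro=9am in [8am,11am]; AllHands=8am in [8am,8am]; Postmortem=9am in [9am,11am].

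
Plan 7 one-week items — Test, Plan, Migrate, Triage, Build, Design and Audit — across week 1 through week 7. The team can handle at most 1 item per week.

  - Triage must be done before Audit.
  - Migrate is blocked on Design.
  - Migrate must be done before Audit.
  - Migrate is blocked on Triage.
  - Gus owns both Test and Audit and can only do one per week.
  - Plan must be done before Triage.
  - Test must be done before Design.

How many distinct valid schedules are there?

42

Splitting on Test: it can be week 1 (18), week 2 (13), week 3 (8), week 4 (3). Listing each branch's schedules as (Plan, Migrate, Triage, Build, Design, Audit) by week number:
Test=week 1: (2,5,3,6,4,7) (2,5,3,7,4,6) (2,5,4,6,3,7) (2,5,4,7,3,6) (2,6,3,4,5,7) (2,6,3,5,4,7) (2,6,4,3,5,7) (2,6,4,5,3,7) (2,6,5,3,4,7) (2,6,5,4,3,7) (3,5,4,6,2,7) (3,5,4,7,2,6) (3,6,4,2,5,7) (3,6,4,5,2,7) (3,6,5,2,4,7) (3,6,5,4,2,7) (4,6,5,2,3,7) (4,6,5,3,2,7) — 18.
Test=week 2: (1,5,3,6,4,7) (1,5,3,7,4,6) (1,5,4,6,3,7) (1,5,4,7,3,6) (1,6,3,4,5,7) (1,6,3,5,4,7) (1,6,4,3,5,7) (1,6,4,5,3,7) (1,6,5,3,4,7) (1,6,5,4,3,7) (3,6,4,1,5,7) (3,6,5,1,4,7) (4,6,5,1,3,7) — 13.
Test=week 3: (1,5,2,6,4,7) (1,5,2,7,4,6) (1,6,2,4,5,7) (1,6,2,5,4,7) (1,6,4,2,5,7) (1,6,5,2,4,7) (2,6,4,1,5,7) (2,6,5,1,4,7) — 8.
Test=week 4: (1,6,2,3,5,7) (1,6,3,2,5,7) (2,6,3,1,5,7) — 3.
Summing: 18 + 13 + 8 + 3 = 42.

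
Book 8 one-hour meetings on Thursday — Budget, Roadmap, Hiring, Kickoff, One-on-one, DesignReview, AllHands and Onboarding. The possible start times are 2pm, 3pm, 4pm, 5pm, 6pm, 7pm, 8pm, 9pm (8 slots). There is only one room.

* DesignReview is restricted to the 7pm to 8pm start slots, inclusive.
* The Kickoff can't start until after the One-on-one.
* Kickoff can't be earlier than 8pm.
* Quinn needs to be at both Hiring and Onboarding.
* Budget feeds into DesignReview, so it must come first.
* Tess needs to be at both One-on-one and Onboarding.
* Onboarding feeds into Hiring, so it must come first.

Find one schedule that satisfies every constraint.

One-on-one=5pm, Hiring=4pm, Roadmap=6pm, Kickoff=8pm, Budget=2pm, AllHands=9pm, Onboarding=3pm, DesignReview=7pm

Checking: One-on-one(5pm) before Kickoff(8pm); Onboarding(3pm) before Hiring(4pm); Budget(2pm) before DesignReview(7pm); Hiring(4pm) != Onboarding(3pm); One-on-one(5pm) != Onboarding(3pm); Kickoff=8pm in [8pm,9pm]; DesignReview=7pm in [7pm,8pm]; max 1 per slot (cap 1).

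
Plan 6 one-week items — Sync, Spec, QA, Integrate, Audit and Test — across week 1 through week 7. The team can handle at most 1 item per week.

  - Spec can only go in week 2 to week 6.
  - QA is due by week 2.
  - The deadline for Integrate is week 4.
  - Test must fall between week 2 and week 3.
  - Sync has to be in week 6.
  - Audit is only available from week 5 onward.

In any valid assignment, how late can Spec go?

week 5

Spec is available from week 2; Spec's own window allows nothing later than week 6.
Spec at week 5 is achievable: Test in week 2, QA in week 1, Spec in week 5, Audit in week 7, Sync in week 6, Integrate in week 3.
Nothing later works — the capacity limit rule out every week after week 5.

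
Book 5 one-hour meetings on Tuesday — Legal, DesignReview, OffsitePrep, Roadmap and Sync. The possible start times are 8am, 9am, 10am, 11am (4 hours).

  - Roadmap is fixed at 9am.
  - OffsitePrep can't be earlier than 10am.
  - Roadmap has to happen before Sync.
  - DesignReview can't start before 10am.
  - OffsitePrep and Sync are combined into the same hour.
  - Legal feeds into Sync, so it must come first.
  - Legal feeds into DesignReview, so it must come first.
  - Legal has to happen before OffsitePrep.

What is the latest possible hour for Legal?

Downstream work caps Legal at 10am.
Legal at 10am is achievable: DesignReview -> 11am, Sync -> 11am, Roadmap -> 9am, OffsitePrep -> 11am, Legal -> 10am.

10am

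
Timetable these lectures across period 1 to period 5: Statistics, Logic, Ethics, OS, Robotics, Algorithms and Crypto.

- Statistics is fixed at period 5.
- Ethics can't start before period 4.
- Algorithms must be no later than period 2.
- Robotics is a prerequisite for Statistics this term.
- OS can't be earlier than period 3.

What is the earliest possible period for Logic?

period 1

Logic at period 1 is achievable: Statistics in period 5; Robotics in period 1; OS in period 3; Logic in period 1; Ethics in period 4; Crypto in period 1; Algorithms in period 1.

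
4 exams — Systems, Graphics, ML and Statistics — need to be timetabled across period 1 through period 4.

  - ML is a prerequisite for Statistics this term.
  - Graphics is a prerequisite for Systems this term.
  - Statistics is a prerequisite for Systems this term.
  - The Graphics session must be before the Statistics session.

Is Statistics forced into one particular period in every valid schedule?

Statistics can be period 2 (e.g. Graphics in period 1; ML in period 1; Statistics in period 2; Systems in period 3) or period 3 (e.g. Graphics in period 1; Statistics in period 3; ML in period 1; Systems in period 4).

No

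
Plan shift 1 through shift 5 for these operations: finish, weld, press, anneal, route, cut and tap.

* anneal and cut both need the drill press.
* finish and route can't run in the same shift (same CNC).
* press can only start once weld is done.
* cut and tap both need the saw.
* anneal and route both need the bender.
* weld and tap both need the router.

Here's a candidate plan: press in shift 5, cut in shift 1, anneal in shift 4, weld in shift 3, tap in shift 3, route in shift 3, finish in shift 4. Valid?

No. weld and tap both need the router is not satisfied.

cut and tap both need the saw — holds.
anneal and cut both need the drill press — holds.
press can only start once weld is done — holds.
weld and tap both need the router — violated.
anneal and route both need the bender — holds.
finish and route can't run in the same shift (same CNC) — holds.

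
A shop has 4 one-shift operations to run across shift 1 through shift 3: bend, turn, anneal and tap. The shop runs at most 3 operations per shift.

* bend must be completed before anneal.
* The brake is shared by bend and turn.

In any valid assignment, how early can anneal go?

shift 2

Precedence pushes anneal to at least shift 2.
anneal at shift 2 is achievable: anneal -> shift 2; tap -> shift 1; bend -> shift 1; turn -> shift 2.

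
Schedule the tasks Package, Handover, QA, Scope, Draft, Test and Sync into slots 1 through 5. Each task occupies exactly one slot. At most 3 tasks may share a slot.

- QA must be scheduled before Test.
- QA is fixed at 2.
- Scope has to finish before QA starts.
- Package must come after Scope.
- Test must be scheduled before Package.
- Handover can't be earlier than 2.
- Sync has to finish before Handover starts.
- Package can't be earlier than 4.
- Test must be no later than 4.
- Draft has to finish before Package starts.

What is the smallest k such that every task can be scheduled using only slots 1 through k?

The precedence chain requires at least 4 distinct slots.
With at most 3 per slot and 7 tasks, at least 3 slots are needed.
4 works (last occupied slot: 4): for example Package in 4, QA in 2, Draft in 1, Test in 3, Sync in 1, Scope in 1, Handover in 2.

4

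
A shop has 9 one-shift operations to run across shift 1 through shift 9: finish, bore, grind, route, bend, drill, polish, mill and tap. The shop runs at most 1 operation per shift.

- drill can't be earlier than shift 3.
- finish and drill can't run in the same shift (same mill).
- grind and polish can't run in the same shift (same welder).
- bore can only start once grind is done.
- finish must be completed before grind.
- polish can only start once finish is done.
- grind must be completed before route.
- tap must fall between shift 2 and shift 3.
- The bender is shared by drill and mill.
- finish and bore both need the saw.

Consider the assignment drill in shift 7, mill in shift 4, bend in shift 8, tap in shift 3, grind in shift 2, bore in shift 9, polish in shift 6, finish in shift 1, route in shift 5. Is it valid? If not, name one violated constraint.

grind must be completed before route — holds.
grind and polish can't run in the same shift (same welder) — holds.
The bender is shared by drill and mill — holds.
tap must fall between shift 2 and shift 3 — holds.
The shop runs at most 1 operation per shift — holds.
bore can only start once grind is done — holds.
drill can't be earlier than shift 3 — holds.
finish must be completed before grind — holds.
polish can only start once finish is done — holds.
finish and drill can't run in the same shift (same mill) — holds.
finish and bore both need the saw — holds.

Yes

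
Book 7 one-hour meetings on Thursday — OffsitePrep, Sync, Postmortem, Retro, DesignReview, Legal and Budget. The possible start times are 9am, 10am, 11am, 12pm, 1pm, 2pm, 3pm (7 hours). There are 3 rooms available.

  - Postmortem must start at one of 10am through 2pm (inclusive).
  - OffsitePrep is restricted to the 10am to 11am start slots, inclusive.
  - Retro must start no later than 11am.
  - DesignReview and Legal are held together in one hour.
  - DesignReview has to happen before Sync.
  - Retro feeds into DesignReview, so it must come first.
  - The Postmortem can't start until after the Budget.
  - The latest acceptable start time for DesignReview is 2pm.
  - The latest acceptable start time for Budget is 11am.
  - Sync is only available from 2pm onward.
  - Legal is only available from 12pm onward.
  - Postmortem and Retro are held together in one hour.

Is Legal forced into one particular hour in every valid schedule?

Legal can be 12pm (e.g. DesignReview in 12pm, Sync in 2pm, Retro in 10am, Legal in 12pm, Postmortem in 10am, Budget in 9am, OffsitePrep in 10am) or 1pm (e.g. OffsitePrep -> 10am; Postmortem -> 10am; Legal -> 1pm; Retro -> 10am; Budget -> 9am; DesignReview -> 1pm; Sync -> 2pm).

No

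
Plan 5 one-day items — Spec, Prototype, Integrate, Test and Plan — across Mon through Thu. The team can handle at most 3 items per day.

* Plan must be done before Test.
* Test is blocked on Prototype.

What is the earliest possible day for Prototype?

Mon

Downstream work caps Prototype at Wed.
Prototype at Mon is achievable: Prototype in Mon, Plan in Mon, Test in Tue, Integrate in Tue, Spec in Mon.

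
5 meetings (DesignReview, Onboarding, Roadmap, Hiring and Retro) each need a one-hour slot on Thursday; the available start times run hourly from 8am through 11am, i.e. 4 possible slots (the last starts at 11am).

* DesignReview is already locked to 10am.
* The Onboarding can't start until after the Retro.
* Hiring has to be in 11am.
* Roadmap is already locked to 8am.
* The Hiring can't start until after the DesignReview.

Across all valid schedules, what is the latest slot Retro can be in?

10am

Downstream work caps Retro at 10am.
Retro at 10am is achievable: Hiring in 11am; Roadmap in 8am; Retro in 10am; DesignReview in 10am; Onboarding in 11am.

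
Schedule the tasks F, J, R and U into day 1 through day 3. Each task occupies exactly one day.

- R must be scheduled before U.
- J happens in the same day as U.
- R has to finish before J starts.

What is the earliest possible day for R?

day 1

Downstream work caps R at day 2.
R at day 1 is achievable: F=day 1, U=day 2, J=day 2, R=day 1.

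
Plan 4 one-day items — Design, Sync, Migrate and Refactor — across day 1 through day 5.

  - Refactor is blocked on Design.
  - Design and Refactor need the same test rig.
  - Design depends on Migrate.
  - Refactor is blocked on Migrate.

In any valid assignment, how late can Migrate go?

day 3

Downstream work caps Migrate at day 3.
Migrate at day 3 is achievable: Refactor in day 5, Migrate in day 3, Design in day 4, Sync in day 1.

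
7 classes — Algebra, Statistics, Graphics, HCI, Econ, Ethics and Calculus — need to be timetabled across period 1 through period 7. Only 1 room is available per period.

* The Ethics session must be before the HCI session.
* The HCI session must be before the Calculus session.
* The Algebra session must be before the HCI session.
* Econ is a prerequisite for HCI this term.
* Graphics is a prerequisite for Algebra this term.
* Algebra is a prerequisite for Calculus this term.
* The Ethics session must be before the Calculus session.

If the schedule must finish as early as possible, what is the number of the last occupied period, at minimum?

7

The precedence chain requires at least 4 distinct periods.
With at most 1 per period and 7 classes, at least 7 periods are needed.
7 works (last occupied period: period 7): for example Calculus -> period 6; Algebra -> period 2; Ethics -> period 3; Econ -> period 4; Statistics -> period 7; Graphics -> period 1; HCI -> period 5.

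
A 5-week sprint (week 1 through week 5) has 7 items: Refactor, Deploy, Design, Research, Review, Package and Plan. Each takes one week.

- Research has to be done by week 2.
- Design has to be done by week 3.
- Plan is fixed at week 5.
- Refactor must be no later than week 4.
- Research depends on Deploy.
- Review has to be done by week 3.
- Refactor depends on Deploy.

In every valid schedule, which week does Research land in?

Precedence pushes Research to at least week 2; Research's own window allows nothing later than week 2.
So Research is pinned to week 2.

week 2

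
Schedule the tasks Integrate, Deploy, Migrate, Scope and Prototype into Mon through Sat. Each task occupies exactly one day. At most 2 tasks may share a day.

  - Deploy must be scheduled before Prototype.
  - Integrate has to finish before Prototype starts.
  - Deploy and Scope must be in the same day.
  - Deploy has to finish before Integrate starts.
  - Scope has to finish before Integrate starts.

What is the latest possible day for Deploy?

Downstream work caps Deploy at Thu.
Deploy at Thu is achievable: Prototype -> Sat; Scope -> Thu; Migrate -> Mon; Integrate -> Fri; Deploy -> Thu.

Thu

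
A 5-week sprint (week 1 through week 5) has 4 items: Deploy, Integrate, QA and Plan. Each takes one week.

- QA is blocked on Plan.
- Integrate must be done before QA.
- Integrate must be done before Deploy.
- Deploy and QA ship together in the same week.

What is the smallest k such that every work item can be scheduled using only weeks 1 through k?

2 weeks

The precedence chain requires at least 2 distinct weeks.
2 works (last occupied week: week 2): for example Integrate=week 1; Deploy=week 2; Plan=week 1; QA=week 2.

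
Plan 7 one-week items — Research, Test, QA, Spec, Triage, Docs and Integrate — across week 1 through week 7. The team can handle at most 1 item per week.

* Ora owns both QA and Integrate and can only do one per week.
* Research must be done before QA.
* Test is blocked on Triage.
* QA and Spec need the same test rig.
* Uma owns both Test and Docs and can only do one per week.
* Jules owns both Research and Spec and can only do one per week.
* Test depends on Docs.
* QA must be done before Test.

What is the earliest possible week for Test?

week 5

Precedence pushes Test to at least week 3.
Test at week 5 is achievable: Research=week 1, Spec=week 6, QA=week 2, Docs=week 4, Test=week 5, Triage=week 3, Integrate=week 7.
Nothing earlier works — the conflict and capacity constraints rule out every week before week 5.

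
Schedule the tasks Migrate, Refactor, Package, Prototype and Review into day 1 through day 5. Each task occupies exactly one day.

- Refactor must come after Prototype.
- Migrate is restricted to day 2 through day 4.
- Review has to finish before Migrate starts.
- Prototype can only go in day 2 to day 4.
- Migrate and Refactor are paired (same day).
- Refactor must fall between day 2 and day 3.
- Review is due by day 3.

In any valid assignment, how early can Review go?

Review's own window allows nothing later than day 3; downstream work caps Review at day 2.
Review at day 1 is achievable: Package=day 1; Review=day 1; Migrate=day 3; Prototype=day 2; Refactor=day 3.

day 1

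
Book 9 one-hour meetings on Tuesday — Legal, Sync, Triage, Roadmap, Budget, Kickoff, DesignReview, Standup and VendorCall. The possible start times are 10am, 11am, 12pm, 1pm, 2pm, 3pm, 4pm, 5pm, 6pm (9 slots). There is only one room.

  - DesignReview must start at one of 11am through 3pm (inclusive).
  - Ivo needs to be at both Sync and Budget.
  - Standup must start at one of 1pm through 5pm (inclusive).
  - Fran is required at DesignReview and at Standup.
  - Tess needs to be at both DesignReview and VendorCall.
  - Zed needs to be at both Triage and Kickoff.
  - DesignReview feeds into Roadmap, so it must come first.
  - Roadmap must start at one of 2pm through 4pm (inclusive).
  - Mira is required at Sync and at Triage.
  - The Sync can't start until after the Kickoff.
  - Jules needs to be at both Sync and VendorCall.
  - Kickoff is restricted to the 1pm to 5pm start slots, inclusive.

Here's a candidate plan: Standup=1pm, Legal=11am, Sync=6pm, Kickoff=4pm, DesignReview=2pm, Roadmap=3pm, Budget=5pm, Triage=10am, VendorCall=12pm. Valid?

There is only one room — holds.
The Sync can't start until after the Kickoff — holds.
Ivo needs to be at both Sync and Budget — holds.
Tess needs to be at both DesignReview and VendorCall — holds.
Jules needs to be at both Sync and VendorCall — holds.
Mira is required at Sync and at Triage — holds.
DesignReview feeds into Roadmap, so it must come first — holds.
Standup must start at one of 1pm through 5pm (inclusive) — holds.
Zed needs to be at both Triage and Kickoff — holds.
Kickoff is restricted to the 1pm to 5pm start slots, inclusive — holds.
DesignReview must start at one of 11am through 3pm (inclusive) — holds.
Roadmap must start at one of 2pm through 4pm (inclusive) — holds.
Fran is required at DesignReview and at Standup — holds.

Yes, all constraints hold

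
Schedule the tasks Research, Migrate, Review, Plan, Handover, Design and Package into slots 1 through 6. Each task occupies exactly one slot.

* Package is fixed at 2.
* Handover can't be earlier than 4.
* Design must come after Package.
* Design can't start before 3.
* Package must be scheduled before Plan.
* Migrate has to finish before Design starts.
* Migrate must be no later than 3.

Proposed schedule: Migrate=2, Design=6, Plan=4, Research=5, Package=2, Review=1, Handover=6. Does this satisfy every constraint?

Package must be scheduled before Plan — holds.
Design can't start before 3 — holds.
Handover can't be earlier than 4 — holds.
Migrate must be no later than 3 — holds.
Design must come after Package — holds.
Migrate has to finish before Design starts — holds.
Package is fixed at 2 — holds.

Yes, all constraints hold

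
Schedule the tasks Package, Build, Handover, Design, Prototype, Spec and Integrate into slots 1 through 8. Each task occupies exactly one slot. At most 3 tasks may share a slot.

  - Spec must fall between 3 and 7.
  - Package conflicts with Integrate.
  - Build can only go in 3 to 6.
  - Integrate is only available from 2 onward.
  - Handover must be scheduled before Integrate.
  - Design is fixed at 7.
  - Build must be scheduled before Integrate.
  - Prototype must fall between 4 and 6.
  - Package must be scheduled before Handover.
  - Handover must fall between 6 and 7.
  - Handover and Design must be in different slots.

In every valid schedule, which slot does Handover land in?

6

Handover's window is 6–7.
Design is fixed at 7, and Handover can't share a slot with Design.
So Handover must be 6.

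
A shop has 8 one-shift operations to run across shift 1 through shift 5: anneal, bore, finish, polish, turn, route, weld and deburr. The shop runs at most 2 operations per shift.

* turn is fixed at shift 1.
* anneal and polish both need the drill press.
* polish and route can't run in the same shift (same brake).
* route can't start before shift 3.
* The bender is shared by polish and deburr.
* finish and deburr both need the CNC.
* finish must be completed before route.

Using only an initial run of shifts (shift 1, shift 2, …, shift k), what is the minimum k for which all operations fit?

The precedence chain requires at least 2 distinct shifts.
With at most 2 per shift and 8 operations, at least 4 shifts are needed.
route can't be placed before shift 3, so the schedule must run through at least shift 3.
4 works (last occupied shift: shift 4): for example finish=shift 1, route=shift 3, bore=shift 2, weld=shift 4, deburr=shift 3, turn=shift 1, polish=shift 4, anneal=shift 2.

4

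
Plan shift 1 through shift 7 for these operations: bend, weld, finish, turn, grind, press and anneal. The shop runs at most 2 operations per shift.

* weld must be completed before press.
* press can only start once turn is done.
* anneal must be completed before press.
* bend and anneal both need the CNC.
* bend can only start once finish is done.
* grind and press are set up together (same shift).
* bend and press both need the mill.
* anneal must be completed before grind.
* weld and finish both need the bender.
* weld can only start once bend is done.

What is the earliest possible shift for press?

Precedence pushes press to at least shift 4.
press at shift 4 is achievable: weld in shift 3, finish in shift 1, turn in shift 2, press in shift 4, anneal in shift 1, bend in shift 2, grind in shift 4.

shift 4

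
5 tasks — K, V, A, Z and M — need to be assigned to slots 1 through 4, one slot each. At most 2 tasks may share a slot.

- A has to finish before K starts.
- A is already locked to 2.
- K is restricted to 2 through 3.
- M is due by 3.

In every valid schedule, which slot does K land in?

3

K is available from 2; precedence pushes K to at least 3; K's own window allows nothing later than 3.
So K is pinned to 3.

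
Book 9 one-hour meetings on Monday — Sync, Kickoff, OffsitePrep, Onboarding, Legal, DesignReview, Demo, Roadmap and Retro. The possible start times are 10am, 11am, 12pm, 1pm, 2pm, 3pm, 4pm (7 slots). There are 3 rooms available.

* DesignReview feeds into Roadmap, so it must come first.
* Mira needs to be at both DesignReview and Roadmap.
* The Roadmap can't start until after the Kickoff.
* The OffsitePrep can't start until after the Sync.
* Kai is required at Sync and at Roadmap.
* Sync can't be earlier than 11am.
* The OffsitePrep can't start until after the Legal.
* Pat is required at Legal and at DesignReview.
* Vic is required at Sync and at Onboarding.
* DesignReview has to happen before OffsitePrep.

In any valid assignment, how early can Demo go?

10am

Demo at 10am is achievable: DesignReview in 10am; Kickoff in 10am; Retro in 11am; OffsitePrep in 12pm; Onboarding in 12pm; Sync in 11am; Legal in 11am; Demo in 10am; Roadmap in 12pm.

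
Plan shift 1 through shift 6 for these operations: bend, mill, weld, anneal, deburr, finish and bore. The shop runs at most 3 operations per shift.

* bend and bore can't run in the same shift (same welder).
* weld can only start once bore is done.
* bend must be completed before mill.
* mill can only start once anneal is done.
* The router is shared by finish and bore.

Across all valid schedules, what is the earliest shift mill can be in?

Precedence pushes mill to at least shift 2.
mill at shift 2 is achievable: anneal -> shift 1, finish -> shift 3, weld -> shift 3, bend -> shift 1, deburr -> shift 1, mill -> shift 2, bore -> shift 2.

shift 2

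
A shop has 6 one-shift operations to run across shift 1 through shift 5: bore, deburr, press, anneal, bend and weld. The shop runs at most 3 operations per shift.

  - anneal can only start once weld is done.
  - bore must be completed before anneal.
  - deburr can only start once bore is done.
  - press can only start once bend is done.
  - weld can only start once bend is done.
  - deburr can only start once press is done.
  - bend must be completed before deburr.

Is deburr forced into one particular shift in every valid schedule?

deburr can be shift 3 (e.g. bend -> shift 1; weld -> shift 2; anneal -> shift 3; bore -> shift 1; deburr -> shift 3; press -> shift 2) or shift 4 (e.g. bore=shift 1; bend=shift 1; anneal=shift 3; press=shift 2; deburr=shift 4; weld=shift 2).

No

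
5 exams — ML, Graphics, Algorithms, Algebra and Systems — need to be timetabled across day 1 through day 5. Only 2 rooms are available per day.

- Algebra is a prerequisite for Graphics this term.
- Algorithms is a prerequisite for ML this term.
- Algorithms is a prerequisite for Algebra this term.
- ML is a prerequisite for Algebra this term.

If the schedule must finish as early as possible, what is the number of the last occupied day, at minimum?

The precedence chain requires at least 4 distinct days.
With at most 2 per day and 5 exams, at least 3 days are needed.
4 works (last occupied day: day 4): for example Algebra -> day 3, Systems -> day 1, Graphics -> day 4, Algorithms -> day 1, ML -> day 2.

4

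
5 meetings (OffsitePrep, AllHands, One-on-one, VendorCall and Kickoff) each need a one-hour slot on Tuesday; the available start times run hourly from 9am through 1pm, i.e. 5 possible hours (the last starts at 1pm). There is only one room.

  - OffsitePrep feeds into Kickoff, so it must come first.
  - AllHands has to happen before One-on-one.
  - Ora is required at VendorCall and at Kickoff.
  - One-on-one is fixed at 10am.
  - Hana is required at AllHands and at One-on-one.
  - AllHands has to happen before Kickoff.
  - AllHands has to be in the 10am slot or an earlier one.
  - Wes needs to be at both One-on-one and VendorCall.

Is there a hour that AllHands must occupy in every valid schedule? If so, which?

AllHands's window is 9am–10am.
One-on-one is fixed at 10am, and AllHands can't share a hour with One-on-one.
So AllHands must be 9am.

9am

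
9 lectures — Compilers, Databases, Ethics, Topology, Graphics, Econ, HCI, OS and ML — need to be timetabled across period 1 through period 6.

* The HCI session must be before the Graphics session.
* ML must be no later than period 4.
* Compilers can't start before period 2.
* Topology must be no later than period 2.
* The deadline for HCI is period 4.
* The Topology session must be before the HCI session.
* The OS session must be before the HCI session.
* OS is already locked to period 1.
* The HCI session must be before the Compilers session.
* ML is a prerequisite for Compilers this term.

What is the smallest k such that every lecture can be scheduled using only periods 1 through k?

The precedence chain requires at least 3 distinct periods.
3 works (last occupied period: period 3): for example Topology in period 1; Compilers in period 3; HCI in period 2; Ethics in period 1; Graphics in period 3; Econ in period 1; OS in period 1; Databases in period 1; ML in period 1.

3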